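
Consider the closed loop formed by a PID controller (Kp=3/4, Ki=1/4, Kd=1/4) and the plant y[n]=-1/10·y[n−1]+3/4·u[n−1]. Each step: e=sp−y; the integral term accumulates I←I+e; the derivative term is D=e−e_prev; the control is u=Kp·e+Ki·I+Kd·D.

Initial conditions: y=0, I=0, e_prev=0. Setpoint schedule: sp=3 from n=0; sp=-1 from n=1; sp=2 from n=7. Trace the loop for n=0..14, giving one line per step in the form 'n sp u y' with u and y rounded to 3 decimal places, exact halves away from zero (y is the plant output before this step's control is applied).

(exact arithmetic carried between steps; '≈' marks a value shown rounded to 6 d.p. or computed from one; I and e_prev carry over from the previous line; the table rounds u and y to 3 d.p., halves away from zero)
n=0: y=0, sp=3, e=sp−y=3; I=3, D=e−e_prev=3; u=3/4·3+1/4·3+1/4·3=3.75; next y=-1/10·0+3/4·3.75=2.8125
n=1: y=2.8125, sp=-1, e=sp−y=-3.8125; I=-0.8125, D=e−e_prev=-6.8125; u=3/4·(-3.8125)+1/4·(-0.8125)+1/4·(-6.8125)=-4.765625; next y=-1/10·2.8125+3/4·(-4.765625)≈-3.855469
n=2: y≈-3.855469, sp=-1, e=sp−y≈2.855469; I≈2.042969, D=e−e_prev≈6.667969; u=3/4·2.855469+1/4·2.042969+1/4·6.667969≈4.319336; next y=-1/10·(-3.855469)+3/4·4.319336≈3.625049
n=3: y≈3.625049, sp=-1, e=sp−y≈-4.625049; I≈-2.582080, D=e−e_prev≈-7.480518; u=3/4·(-4.625049)+1/4·(-2.582080)+1/4·(-7.480518)≈-5.984436; next y=-1/10·3.625049+3/4·(-5.984436)≈-4.850832
n=4: y≈-4.850832, sp=-1, e=sp−y≈3.850832; I≈1.268752, D=e−e_prev≈8.475881; u=3/4·3.850832+1/4·1.268752+1/4·8.475881≈5.324282; next y=-1/10·(-4.850832)+3/4·5.324282≈4.478295
n=5: y≈4.478295, sp=-1, e=sp−y≈-5.478295; I≈-4.209543, D=e−e_prev≈-9.329127; u=3/4·(-5.478295)+1/4·(-4.209543)+1/4·(-9.329127)≈-7.493388; next y=-1/10·4.478295+3/4·(-7.493388)≈-6.067871
n=6: y≈-6.067871, sp=-1, e=sp−y≈5.067871; I≈0.858328, D=e−e_prev≈10.546166; u=3/4·5.067871+1/4·0.858328+1/4·10.546166≈6.652026; next y=-1/10·(-6.067871)+3/4·6.652026≈5.595807
n=7: y≈5.595807, sp=2, e=sp−y≈-3.595807; I≈-2.737479, D=e−e_prev≈-8.663678; u=3/4·(-3.595807)+1/4·(-2.737479)+1/4·(-8.663678)≈-5.547144; next y=-1/10·5.595807+3/4·(-5.547144)≈-4.719939
n=8: y≈-4.719939, sp=2, e=sp−y≈6.719939; I≈3.982460, D=e−e_prev≈10.315746; u=3/4·6.719939+1/4·3.982460+1/4·10.315746≈8.614506; next y=-1/10·(-4.719939)+3/4·8.614506≈6.932873
n=9: y≈6.932873, sp=2, e=sp−y≈-4.932873; I≈-0.950413, D=e−e_prev≈-11.652812; u=3/4·(-4.932873)+1/4·(-0.950413)+1/4·(-11.652812)≈-6.850461; next y=-1/10·6.932873+3/4·(-6.850461)≈-5.831133
n=10: y≈-5.831133, sp=2, e=sp−y≈7.831133; I≈6.880720, D=e−e_prev≈12.764006; u=3/4·7.831133+1/4·6.880720+1/4·12.764006≈10.784532; next y=-1/10·(-5.831133)+3/4·10.784532≈8.671512
n=11: y≈8.671512, sp=2, e=sp−y≈-6.671512; I≈0.209208, D=e−e_prev≈-14.502645; u=3/4·(-6.671512)+1/4·0.209208+1/4·(-14.502645)≈-8.576993; next y=-1/10·8.671512+3/4·(-8.576993)≈-7.299896
n=12: y≈-7.299896, sp=2, e=sp−y≈9.299896; I≈9.509104, D=e−e_prev≈15.971408; u=3/4·9.299896+1/4·9.509104+1/4·15.971408≈13.345050; next y=-1/10·(-7.299896)+3/4·13.345050≈10.738777
n=13: y≈10.738777, sp=2, e=sp−y≈-8.738777; I≈0.770327, D=e−e_prev≈-18.038673; u=3/4·(-8.738777)+1/4·0.770327+1/4·(-18.038673)≈-10.871170; next y=-1/10·10.738777+3/4·(-10.871170)≈-9.227255
n=14: y≈-9.227255, sp=2, e=sp−y≈11.227255; I≈11.997582, D=e−e_prev≈19.966032; u=3/4·11.227255+1/4·11.997582+1/4·19.966032≈16.411345; next y=-1/10·(-9.227255)+3/4·16.411345≈13.231234

0 3 3.750 0.000
1 -1 -4.766 2.813
2 -1 4.319 -3.855
3 -1 -5.984 3.625
4 -1 5.324 -4.851
5 -1 -7.493 4.478
6 -1 6.652 -6.068
7 2 -5.547 5.596
8 2 8.615 -4.720
9 2 -6.850 6.933
10 2 10.785 -5.831
11 2 -8.577 8.672
12 2 13.345 -7.300
13 2 -10.871 10.739
14 2 16.411 -9.227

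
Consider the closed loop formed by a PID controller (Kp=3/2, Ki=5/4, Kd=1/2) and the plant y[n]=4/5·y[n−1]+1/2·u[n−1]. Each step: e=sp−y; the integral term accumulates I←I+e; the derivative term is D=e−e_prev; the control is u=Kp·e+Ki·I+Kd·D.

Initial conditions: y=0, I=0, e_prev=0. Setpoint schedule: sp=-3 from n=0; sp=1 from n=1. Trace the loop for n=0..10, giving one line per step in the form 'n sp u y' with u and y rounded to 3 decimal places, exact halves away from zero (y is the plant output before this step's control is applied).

0 -3 -9.750 0.000
1 1 16.844 -4.875
2 1 -10.790 4.522
3 1 9.979 -1.777
4 1 -7.070 3.568
5 1 6.201 -0.681
6 1 -4.341 2.556
7 1 4.048 -0.126
8 1 -2.545 1.923
9 1 2.712 0.266
10 1 -1.433 1.568

(exact arithmetic carried between steps; '≈' marks a value shown rounded to 6 d.p. or computed from one; I and e_prev carry over from the previous line; the table rounds u and y to 3 d.p., halves away from zero)
n=0: y=0, sp=-3, e=sp−y=-3; I=-3, D=e−e_prev=-3; u=3/2·(-3)+5/4·(-3)+1/2·(-3)=-9.75; next y=4/5·0+1/2·(-9.75)=-4.875
n=1: y=-4.875, sp=1, e=sp−y=5.875; I=2.875, D=e−e_prev=8.875; u=3/2·5.875+5/4·2.875+1/2·8.875=16.84375; next y=4/5·(-4.875)+1/2·16.84375=4.521875
n=2: y=4.521875, sp=1, e=sp−y=-3.521875; I=-0.646875, D=e−e_prev=-9.396875; u=3/2·(-3.521875)+5/4·(-0.646875)+1/2·(-9.396875)≈-10.789844; next y=4/5·4.521875+1/2·(-10.789844)≈-1.777422
n=3: y≈-1.777422, sp=1, e=sp−y≈2.777422; I≈2.130547, D=e−e_prev≈6.299297; u=3/2·2.777422+5/4·2.130547+1/2·6.299297≈9.978965; next y=4/5·(-1.777422)+1/2·9.978965≈3.567545
n=4: y≈3.567545, sp=1, e=sp−y≈-2.567545; I≈-0.436998, D=e−e_prev≈-5.344967; u=3/2·(-2.567545)+5/4·(-0.436998)+1/2·(-5.344967)≈-7.070048; next y=4/5·3.567545+1/2·(-7.070048)≈-0.680988
n=5: y≈-0.680988, sp=1, e=sp−y≈1.680988; I≈1.243990, D=e−e_prev≈4.248533; u=3/2·1.680988+5/4·1.243990+1/2·4.248533≈6.200737; next y=4/5·(-0.680988)+1/2·6.200737≈2.555578
n=6: y≈2.555578, sp=1, e=sp−y≈-1.555578; I≈-0.311588, D=e−e_prev≈-3.236566; u=3/2·(-1.555578)+5/4·(-0.311588)+1/2·(-3.236566)≈-4.341134; next y=4/5·2.555578+1/2·(-4.341134)≈-0.126105
n=7: y≈-0.126105, sp=1, e=sp−y≈1.126105; I≈0.814517, D=e−e_prev≈2.681683; u=3/2·1.126105+5/4·0.814517+1/2·2.681683≈4.048145; next y=4/5·(-0.126105)+1/2·4.048145≈1.923189
n=8: y≈1.923189, sp=1, e=sp−y≈-0.923189; I≈-0.108671, D=e−e_prev≈-2.049294; u=3/2·(-0.923189)+5/4·(-0.108671)+1/2·(-2.049294)≈-2.545269; next y=4/5·1.923189+1/2·(-2.545269)≈0.265916
n=9: y≈0.265916, sp=1, e=sp−y≈0.734084; I≈0.625412, D=e−e_prev≈1.657272; u=3/2·0.734084+5/4·0.625412+1/2·1.657272≈2.711527; next y=4/5·0.265916+1/2·2.711527≈1.568496
n=10: y≈1.568496, sp=1, e=sp−y≈-0.568496; I≈0.056916, D=e−e_prev≈-1.302580; u=3/2·(-0.568496)+5/4·0.056916+1/2·(-1.302580)≈-1.432890; next y=4/5·1.568496+1/2·(-1.432890)≈0.538352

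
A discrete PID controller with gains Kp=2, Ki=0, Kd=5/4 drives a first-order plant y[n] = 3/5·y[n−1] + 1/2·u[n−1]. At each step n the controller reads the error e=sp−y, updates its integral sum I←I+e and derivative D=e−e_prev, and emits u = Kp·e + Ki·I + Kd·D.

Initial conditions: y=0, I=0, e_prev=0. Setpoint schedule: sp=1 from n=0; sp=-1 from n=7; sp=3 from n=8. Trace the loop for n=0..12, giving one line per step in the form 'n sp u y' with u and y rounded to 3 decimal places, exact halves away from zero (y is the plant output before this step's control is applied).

(exact arithmetic carried between steps; '≈' marks a value shown rounded to 6 d.p. or computed from one; I and e_prev carry over from the previous line; the table rounds u and y to 3 d.p., halves away from zero)
n=0: y=0, sp=1, e=sp−y=1; I=1, D=e−e_prev=1; u=2·1+0·1+5/4·1=3.25; next y=3/5·0+1/2·3.25=1.625
n=1: y=1.625, sp=1, e=sp−y=-0.625; I=0.375, D=e−e_prev=-1.625; u=2·(-0.625)+0·0.375+5/4·(-1.625)=-3.28125; next y=3/5·1.625+1/2·(-3.28125)=-0.665625
n=2: y=-0.665625, sp=1, e=sp−y=1.665625; I=2.040625, D=e−e_prev=2.290625; u=2·1.665625+0·2.040625+5/4·2.290625≈6.194531; next y=3/5·(-0.665625)+1/2·6.194531≈2.697891
n=3: y≈2.697891, sp=1, e=sp−y≈-1.697891; I≈0.342734, D=e−e_prev≈-3.363516; u=2·(-1.697891)+0·0.342734+5/4·(-3.363516)≈-7.600176; next y=3/5·2.697891+1/2·(-7.600176)≈-2.181354
n=4: y≈-2.181354, sp=1, e=sp−y≈3.181354; I≈3.524088, D=e−e_prev≈4.879244; u=2·3.181354+0·3.524088+5/4·4.879244≈12.461762; next y=3/5·(-2.181354)+1/2·12.461762≈4.922069
n=5: y≈4.922069, sp=1, e=sp−y≈-3.922069; I≈-0.397981, D=e−e_prev≈-7.103423; u=2·(-3.922069)+0·(-0.397981)+5/4·(-7.103423)≈-16.723416; next y=3/5·4.922069+1/2·(-16.723416)≈-5.408467
n=6: y≈-5.408467, sp=1, e=sp−y≈6.408467; I≈6.010486, D=e−e_prev≈10.330536; u=2·6.408467+0·6.010486+5/4·10.330536≈25.730103; next y=3/5·(-5.408467)+1/2·25.730103≈9.619971
n=7: y≈9.619971, sp=-1, e=sp−y≈-10.619971; I≈-4.609486, D=e−e_prev≈-17.028438; u=2·(-10.619971)+0·(-4.609486)+5/4·(-17.028438)≈-42.525491; next y=3/5·9.619971+1/2·(-42.525491)≈-15.490762
n=8: y≈-15.490762, sp=3, e=sp−y≈18.490762; I≈13.881277, D=e−e_prev≈29.110734; u=2·18.490762+0·13.881277+5/4·29.110734≈73.369942; next y=3/5·(-15.490762)+1/2·73.369942≈27.390514
n=9: y≈27.390514, sp=3, e=sp−y≈-24.390514; I≈-10.509237, D=e−e_prev≈-42.881276; u=2·(-24.390514)+0·(-10.509237)+5/4·(-42.881276)≈-102.382622; next y=3/5·27.390514+1/2·(-102.382622)≈-34.757003
n=10: y≈-34.757003, sp=3, e=sp−y≈37.757003; I≈27.247766, D=e−e_prev≈62.147517; u=2·37.757003+0·27.247766+5/4·62.147517≈153.198402; next y=3/5·(-34.757003)+1/2·153.198402≈55.744999
n=11: y≈55.744999, sp=3, e=sp−y≈-52.744999; I≈-25.497233, D=e−e_prev≈-90.502002; u=2·(-52.744999)+0·(-25.497233)+5/4·(-90.502002)≈-218.617501; next y=3/5·55.744999+1/2·(-218.617501)≈-75.861751
n=12: y≈-75.861751, sp=3, e=sp−y≈78.861751; I≈53.364518, D=e−e_prev≈131.606750; u=2·78.861751+0·53.364518+5/4·131.606750≈322.231939; next y=3/5·(-75.861751)+1/2·322.231939≈115.598919

0 1 3.250 0.000
1 1 -3.281 1.625
2 1 6.195 -0.666
3 1 -7.600 2.698
4 1 12.462 -2.181
5 1 -16.723 4.922
6 1 25.730 -5.408
7 -1 -42.525 9.620
8 3 73.370 -15.491
9 3 -102.383 27.391
10 3 153.198 -34.757
11 3 -218.618 55.745
12 3 322.232 -75.862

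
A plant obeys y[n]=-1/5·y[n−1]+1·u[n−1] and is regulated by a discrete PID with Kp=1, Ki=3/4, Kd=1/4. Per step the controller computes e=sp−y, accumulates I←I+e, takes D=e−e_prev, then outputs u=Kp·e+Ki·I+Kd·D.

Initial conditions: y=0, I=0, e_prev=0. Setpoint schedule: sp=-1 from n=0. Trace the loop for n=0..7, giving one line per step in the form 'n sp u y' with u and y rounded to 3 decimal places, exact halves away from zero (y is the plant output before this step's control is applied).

(exact arithmetic carried between steps; '≈' marks a value shown rounded to 6 d.p. or computed from one; I and e_prev carry over from the previous line; the table rounds u and y to 3 d.p., halves away from zero)
n=0: y=0, sp=-1, e=sp−y=-1; I=-1, D=e−e_prev=-1; u=1·(-1)+3/4·(-1)+1/4·(-1)=-2; next y=-1/5·0+1·(-2)=-2
n=1: y=-2, sp=-1, e=sp−y=1; I=0, D=e−e_prev=2; u=1·1+3/4·0+1/4·2=1.5; next y=-1/5·(-2)+1·1.5=1.9
n=2: y=1.9, sp=-1, e=sp−y=-2.9; I=-2.9, D=e−e_prev=-3.9; u=1·(-2.9)+3/4·(-2.9)+1/4·(-3.9)=-6.05; next y=-1/5·1.9+1·(-6.05)=-6.43
n=3: y=-6.43, sp=-1, e=sp−y=5.43; I=2.53, D=e−e_prev=8.33; u=1·5.43+3/4·2.53+1/4·8.33=9.41; next y=-1/5·(-6.43)+1·9.41=10.696
n=4: y=10.696, sp=-1, e=sp−y=-11.696; I=-9.166, D=e−e_prev=-17.126; u=1·(-11.696)+3/4·(-9.166)+1/4·(-17.126)=-22.852; next y=-1/5·10.696+1·(-22.852)=-24.9912
n=5: y=-24.9912, sp=-1, e=sp−y=23.9912; I=14.8252, D=e−e_prev=35.6872; u=1·23.9912+3/4·14.8252+1/4·35.6872=44.0319; next y=-1/5·(-24.9912)+1·44.0319=49.03014
n=6: y=49.03014, sp=-1, e=sp−y=-50.03014; I=-35.20494, D=e−e_prev=-74.02134; u=1·(-50.03014)+3/4·(-35.20494)+1/4·(-74.02134)=-94.93918; next y=-1/5·49.03014+1·(-94.93918)=-104.745208
n=7: y=-104.745208, sp=-1, e=sp−y=103.745208; I=68.540268, D=e−e_prev=153.775348; u=1·103.745208+3/4·68.540268+1/4·153.775348=193.594246; next y=-1/5·(-104.745208)+1·193.594246≈214.543288

0 -1 -2.000 0.000
1 -1 1.500 -2.000
2 -1 -6.050 1.900
3 -1 9.410 -6.430
4 -1 -22.852 10.696
5 -1 44.032 -24.991
6 -1 -94.939 49.030
7 -1 193.594 -104.745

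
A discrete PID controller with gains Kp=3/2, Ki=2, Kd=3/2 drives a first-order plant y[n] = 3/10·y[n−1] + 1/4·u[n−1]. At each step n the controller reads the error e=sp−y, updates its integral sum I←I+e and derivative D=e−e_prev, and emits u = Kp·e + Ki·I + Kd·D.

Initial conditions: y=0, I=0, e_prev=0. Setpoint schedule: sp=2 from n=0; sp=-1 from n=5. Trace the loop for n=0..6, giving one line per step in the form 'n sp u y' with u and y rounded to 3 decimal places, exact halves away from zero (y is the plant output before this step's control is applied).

(exact arithmetic carried between steps; '≈' marks a value shown rounded to 6 d.p. or computed from one; I and e_prev carry over from the previous line; the table rounds u and y to 3 d.p., halves away from zero)
n=0: y=0, sp=2, e=sp−y=2; I=2, D=e−e_prev=2; u=3/2·2+2·2+3/2·2=10; next y=3/10·0+1/4·10=2.5
n=1: y=2.5, sp=2, e=sp−y=-0.5; I=1.5, D=e−e_prev=-2.5; u=3/2·(-0.5)+2·1.5+3/2·(-2.5)=-1.5; next y=3/10·2.5+1/4·(-1.5)=0.375
n=2: y=0.375, sp=2, e=sp−y=1.625; I=3.125, D=e−e_prev=2.125; u=3/2·1.625+2·3.125+3/2·2.125=11.875; next y=3/10·0.375+1/4·11.875=3.08125
n=3: y=3.08125, sp=2, e=sp−y=-1.08125; I=2.04375, D=e−e_prev=-2.70625; u=3/2·(-1.08125)+2·2.04375+3/2·(-2.70625)=-1.59375; next y=3/10·3.08125+1/4·(-1.59375)≈0.525938
n=4: y≈0.525938, sp=2, e=sp−y≈1.474063; I≈3.517813, D=e−e_prev≈2.555313; u=3/2·1.474063+2·3.517813+3/2·2.555313≈13.079688; next y=3/10·0.525938+1/4·13.079688≈3.427703
n=5: y≈3.427703, sp=-1, e=sp−y≈-4.427703; I≈-0.909891, D=e−e_prev≈-5.901766; u=3/2·(-4.427703)+2·(-0.909891)+3/2·(-5.901766)≈-17.313984; next y=3/10·3.427703+1/4·(-17.313984)≈-3.300185
n=6: y≈-3.300185, sp=-1, e=sp−y≈2.300185; I≈1.390295, D=e−e_prev≈6.727888; u=3/2·2.300185+2·1.390295+3/2·6.727888≈16.322699; next y=3/10·(-3.300185)+1/4·16.322699≈3.090619

0 2 10.000 0.000
1 2 -1.500 2.500
2 2 11.875 0.375
3 2 -1.594 3.081
4 2 13.080 0.526
5 -1 -17.314 3.428
6 -1 16.323 -3.300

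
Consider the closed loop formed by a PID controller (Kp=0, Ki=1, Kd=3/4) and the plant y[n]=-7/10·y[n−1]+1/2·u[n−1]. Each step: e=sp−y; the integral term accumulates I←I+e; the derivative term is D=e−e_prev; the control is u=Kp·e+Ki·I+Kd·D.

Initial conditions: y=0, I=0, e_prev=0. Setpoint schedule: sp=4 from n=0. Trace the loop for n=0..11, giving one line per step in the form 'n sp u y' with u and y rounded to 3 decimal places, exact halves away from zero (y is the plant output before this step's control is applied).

0 4 7.000 0.000
1 4 1.875 3.500
2 4 13.772 -1.513
3 4 -1.025 7.945
4 4 26.656 -6.074
5 4 -15.178 17.579
6 4 54.562 -19.894
7 4 -56.577 41.207
8 4 124.138 -57.133
9 4 -167.077 102.063
10 4 304.086 -154.982
11 4 -456.862 260.530

(exact arithmetic carried between steps; '≈' marks a value shown rounded to 6 d.p. or computed from one; I and e_prev carry over from the previous line; the table rounds u and y to 3 d.p., halves away from zero)
n=0: y=0, sp=4, e=sp−y=4; I=4, D=e−e_prev=4; u=0·4+1·4+3/4·4=7; next y=-7/10·0+1/2·7=3.5
n=1: y=3.5, sp=4, e=sp−y=0.5; I=4.5, D=e−e_prev=-3.5; u=0·0.5+1·4.5+3/4·(-3.5)=1.875; next y=-7/10·3.5+1/2·1.875=-1.5125
n=2: y=-1.5125, sp=4, e=sp−y=5.5125; I=10.0125, D=e−e_prev=5.0125; u=0·5.5125+1·10.0125+3/4·5.0125=13.771875; next y=-7/10·(-1.5125)+1/2·13.771875≈7.944688
n=3: y≈7.944688, sp=4, e=sp−y≈-3.944688; I≈6.067813, D=e−e_prev≈-9.457188; u=0·(-3.944688)+1·6.067813+3/4·(-9.457188)≈-1.025078; next y=-7/10·7.944688+1/2·(-1.025078)≈-6.073820
n=4: y≈-6.073820, sp=4, e=sp−y≈10.073820; I≈16.141633, D=e−e_prev≈14.018508; u=0·10.073820+1·16.141633+3/4·14.018508≈26.655514; next y=-7/10·(-6.073820)+1/2·26.655514≈17.579431
n=5: y≈17.579431, sp=4, e=sp−y≈-13.579431; I≈2.562202, D=e−e_prev≈-23.653251; u=0·(-13.579431)+1·2.562202+3/4·(-23.653251)≈-15.177737; next y=-7/10·17.579431+1/2·(-15.177737)≈-19.894470
n=6: y≈-19.894470, sp=4, e=sp−y≈23.894470; I≈26.456672, D=e−e_prev≈37.473901; u=0·23.894470+1·26.456672+3/4·37.473901≈54.562098; next y=-7/10·(-19.894470)+1/2·54.562098≈41.207178
n=7: y≈41.207178, sp=4, e=sp−y≈-37.207178; I≈-10.750506, D=e−e_prev≈-61.101648; u=0·(-37.207178)+1·(-10.750506)+3/4·(-61.101648)≈-56.576742; next y=-7/10·41.207178+1/2·(-56.576742)≈-57.133396
n=8: y≈-57.133396, sp=4, e=sp−y≈61.133396; I≈50.382890, D=e−e_prev≈98.340574; u=0·61.133396+1·50.382890+3/4·98.340574≈124.138320; next y=-7/10·(-57.133396)+1/2·124.138320≈102.062537
n=9: y≈102.062537, sp=4, e=sp−y≈-98.062537; I≈-47.679647, D=e−e_prev≈-159.195933; u=0·(-98.062537)+1·(-47.679647)+3/4·(-159.195933)≈-167.076597; next y=-7/10·102.062537+1/2·(-167.076597)≈-154.982074
n=10: y≈-154.982074, sp=4, e=sp−y≈158.982074; I≈111.302427, D=e−e_prev≈257.044611; u=0·158.982074+1·111.302427+3/4·257.044611≈304.085885; next y=-7/10·(-154.982074)+1/2·304.085885≈260.530394
n=11: y≈260.530394, sp=4, e=sp−y≈-256.530394; I≈-145.227968, D=e−e_prev≈-415.512469; u=0·(-256.530394)+1·(-145.227968)+3/4·(-415.512469)≈-456.862319; next y=-7/10·260.530394+1/2·(-456.862319)≈-410.802436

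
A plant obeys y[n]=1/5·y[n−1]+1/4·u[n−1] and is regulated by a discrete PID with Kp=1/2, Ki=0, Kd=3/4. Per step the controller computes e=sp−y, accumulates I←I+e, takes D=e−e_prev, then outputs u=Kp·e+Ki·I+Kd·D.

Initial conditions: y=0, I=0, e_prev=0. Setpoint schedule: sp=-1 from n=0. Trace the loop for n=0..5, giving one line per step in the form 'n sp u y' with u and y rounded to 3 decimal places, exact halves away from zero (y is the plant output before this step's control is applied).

(exact arithmetic carried between steps; '≈' marks a value shown rounded to 6 d.p. or computed from one; I and e_prev carry over from the previous line; the table rounds u and y to 3 d.p., halves away from zero)
n=0: y=0, sp=-1, e=sp−y=-1; I=-1, D=e−e_prev=-1; u=1/2·(-1)+0·(-1)+3/4·(-1)=-1.25; next y=1/5·0+1/4·(-1.25)=-0.3125
n=1: y=-0.3125, sp=-1, e=sp−y=-0.6875; I=-1.6875, D=e−e_prev=0.3125; u=1/2·(-0.6875)+0·(-1.6875)+3/4·0.3125=-0.109375; next y=1/5·(-0.3125)+1/4·(-0.109375)≈-0.089844
n=2: y≈-0.089844, sp=-1, e=sp−y≈-0.910156; I≈-2.597656, D=e−e_prev≈-0.222656; u=1/2·(-0.910156)+0·(-2.597656)+3/4·(-0.222656)≈-0.622070; next y=1/5·(-0.089844)+1/4·(-0.622070)≈-0.173486
n=3: y≈-0.173486, sp=-1, e=sp−y≈-0.826514; I≈-3.424170, D=e−e_prev≈0.083643; u=1/2·(-0.826514)+0·(-3.424170)+3/4·0.083643≈-0.350525; next y=1/5·(-0.173486)+1/4·(-0.350525)≈-0.122328
n=4: y≈-0.122328, sp=-1, e=sp−y≈-0.877672; I≈-4.301841, D=e−e_prev≈-0.051158; u=1/2·(-0.877672)+0·(-4.301841)+3/4·(-0.051158)≈-0.477204; next y=1/5·(-0.122328)+1/4·(-0.477204)≈-0.143767
n=5: y≈-0.143767, sp=-1, e=sp−y≈-0.856233; I≈-5.158075, D=e−e_prev≈0.021438; u=1/2·(-0.856233)+0·(-5.158075)+3/4·0.021438≈-0.412038; next y=1/5·(-0.143767)+1/4·(-0.412038)≈-0.131763

0 -1 -1.250 0.000
1 -1 -0.109 -0.313
2 -1 -0.622 -0.090
3 -1 -0.351 -0.173
4 -1 -0.477 -0.122
5 -1 -0.412 -0.144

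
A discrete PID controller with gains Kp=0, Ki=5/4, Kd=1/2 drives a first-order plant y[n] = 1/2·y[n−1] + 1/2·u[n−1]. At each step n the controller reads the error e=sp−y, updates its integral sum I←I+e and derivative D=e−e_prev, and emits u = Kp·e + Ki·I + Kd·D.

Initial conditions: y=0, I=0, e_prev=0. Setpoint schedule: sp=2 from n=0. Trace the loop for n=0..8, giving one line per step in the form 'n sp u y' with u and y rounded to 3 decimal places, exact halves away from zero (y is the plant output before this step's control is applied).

(exact arithmetic carried between steps; '≈' marks a value shown rounded to 6 d.p. or computed from one; I and e_prev carry over from the previous line; the table rounds u and y to 3 d.p., halves away from zero)
n=0: y=0, sp=2, e=sp−y=2; I=2, D=e−e_prev=2; u=0·2+5/4·2+1/2·2=3.5; next y=1/2·0+1/2·3.5=1.75
n=1: y=1.75, sp=2, e=sp−y=0.25; I=2.25, D=e−e_prev=-1.75; u=0·0.25+5/4·2.25+1/2·(-1.75)=1.9375; next y=1/2·1.75+1/2·1.9375=1.84375
n=2: y=1.84375, sp=2, e=sp−y=0.15625; I=2.40625, D=e−e_prev=-0.09375; u=0·0.15625+5/4·2.40625+1/2·(-0.09375)≈2.960938; next y=1/2·1.84375+1/2·2.960938≈2.402344
n=3: y≈2.402344, sp=2, e=sp−y≈-0.402344; I≈2.003906, D=e−e_prev≈-0.558594; u=0·(-0.402344)+5/4·2.003906+1/2·(-0.558594)≈2.225586; next y=1/2·2.402344+1/2·2.225586≈2.313965
n=4: y≈2.313965, sp=2, e=sp−y≈-0.313965; I≈1.689941, D=e−e_prev≈0.088379; u=0·(-0.313965)+5/4·1.689941+1/2·0.088379≈2.156616; next y=1/2·2.313965+1/2·2.156616≈2.235291
n=5: y≈2.235291, sp=2, e=sp−y≈-0.235291; I≈1.454651, D=e−e_prev≈0.078674; u=0·(-0.235291)+5/4·1.454651+1/2·0.078674≈1.857651; next y=1/2·2.235291+1/2·1.857651≈2.046471
n=6: y≈2.046471, sp=2, e=sp−y≈-0.046471; I≈1.408180, D=e−e_prev≈0.188820; u=0·(-0.046471)+5/4·1.408180+1/2·0.188820≈1.854635; next y=1/2·2.046471+1/2·1.854635≈1.950553
n=7: y≈1.950553, sp=2, e=sp−y≈0.049447; I≈1.457627, D=e−e_prev≈0.095918; u=0·0.049447+5/4·1.457627+1/2·0.095918≈1.869993; next y=1/2·1.950553+1/2·1.869993≈1.910273
n=8: y≈1.910273, sp=2, e=sp−y≈0.089727; I≈1.547354, D=e−e_prev≈0.040280; u=0·0.089727+5/4·1.547354+1/2·0.040280≈1.954333; next y=1/2·1.910273+1/2·1.954333≈1.932303

0 2 3.500 0.000
1 2 1.938 1.750
2 2 2.961 1.844
3 2 2.226 2.402
4 2 2.157 2.314
5 2 1.858 2.235
6 2 1.855 2.046
7 2 1.870 1.951
8 2 1.954 1.910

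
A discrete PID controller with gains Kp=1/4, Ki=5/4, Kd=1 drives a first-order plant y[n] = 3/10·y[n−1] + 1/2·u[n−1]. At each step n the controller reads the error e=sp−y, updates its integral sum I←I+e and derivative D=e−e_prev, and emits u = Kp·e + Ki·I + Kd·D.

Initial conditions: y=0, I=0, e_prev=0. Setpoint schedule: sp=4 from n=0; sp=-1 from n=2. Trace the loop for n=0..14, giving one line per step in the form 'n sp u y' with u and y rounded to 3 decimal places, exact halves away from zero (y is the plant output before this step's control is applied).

(exact arithmetic carried between steps; '≈' marks a value shown rounded to 6 d.p. or computed from one; I and e_prev carry over from the previous line; the table rounds u and y to 3 d.p., halves away from zero)
n=0: y=0, sp=4, e=sp−y=4; I=4, D=e−e_prev=4; u=1/4·4+5/4·4+1·4=10; next y=3/10·0+1/2·10=5
n=1: y=5, sp=4, e=sp−y=-1; I=3, D=e−e_prev=-5; u=1/4·(-1)+5/4·3+1·(-5)=-1.5; next y=3/10·5+1/2·(-1.5)=0.75
n=2: y=0.75, sp=-1, e=sp−y=-1.75; I=1.25, D=e−e_prev=-0.75; u=1/4·(-1.75)+5/4·1.25+1·(-0.75)=0.375; next y=3/10·0.75+1/2·0.375=0.4125
n=3: y=0.4125, sp=-1, e=sp−y=-1.4125; I=-0.1625, D=e−e_prev=0.3375; u=1/4·(-1.4125)+5/4·(-0.1625)+1·0.3375=-0.21875; next y=3/10·0.4125+1/2·(-0.21875)=0.014375
n=4: y=0.014375, sp=-1, e=sp−y=-1.014375; I=-1.176875, D=e−e_prev=0.398125; u=1/4·(-1.014375)+5/4·(-1.176875)+1·0.398125≈-1.326563; next y=3/10·0.014375+1/2·(-1.326563)≈-0.658969
n=5: y≈-0.658969, sp=-1, e=sp−y≈-0.341031; I≈-1.517906, D=e−e_prev≈0.673344; u=1/4·(-0.341031)+5/4·(-1.517906)+1·0.673344≈-1.309297; next y=3/10·(-0.658969)+1/2·(-1.309297)≈-0.852339
n=6: y≈-0.852339, sp=-1, e=sp−y≈-0.147661; I≈-1.665567, D=e−e_prev≈0.193370; u=1/4·(-0.147661)+5/4·(-1.665567)+1·0.193370≈-1.925504; next y=3/10·(-0.852339)+1/2·(-1.925504)≈-1.218454
n=7: y≈-1.218454, sp=-1, e=sp−y≈0.218454; I≈-1.447114, D=e−e_prev≈0.366115; u=1/4·0.218454+5/4·(-1.447114)+1·0.366115≈-1.388164; next y=3/10·(-1.218454)+1/2·(-1.388164)≈-1.059618
n=8: y≈-1.059618, sp=-1, e=sp−y≈0.059618; I≈-1.387495, D=e−e_prev≈-0.158836; u=1/4·0.059618+5/4·(-1.387495)+1·(-0.158836)≈-1.878300; next y=3/10·(-1.059618)+1/2·(-1.878300)≈-1.257036
n=9: y≈-1.257036, sp=-1, e=sp−y≈0.257036; I≈-1.130460, D=e−e_prev≈0.197418; u=1/4·0.257036+5/4·(-1.130460)+1·0.197418≈-1.151398; next y=3/10·(-1.257036)+1/2·(-1.151398)≈-0.952810
n=10: y≈-0.952810, sp=-1, e=sp−y≈-0.047190; I≈-1.177650, D=e−e_prev≈-0.304226; u=1/4·(-0.047190)+5/4·(-1.177650)+1·(-0.304226)≈-1.788086; next y=3/10·(-0.952810)+1/2·(-1.788086)≈-1.179886
n=11: y≈-1.179886, sp=-1, e=sp−y≈0.179886; I≈-0.997764, D=e−e_prev≈0.227076; u=1/4·0.179886+5/4·(-0.997764)+1·0.227076≈-0.975158; next y=3/10·(-1.179886)+1/2·(-0.975158)≈-0.841545
n=12: y≈-0.841545, sp=-1, e=sp−y≈-0.158455; I≈-1.156220, D=e−e_prev≈-0.338341; u=1/4·(-0.158455)+5/4·(-1.156220)+1·(-0.338341)≈-1.823230; next y=3/10·(-0.841545)+1/2·(-1.823230)≈-1.164078
n=13: y≈-1.164078, sp=-1, e=sp−y≈0.164078; I≈-0.992141, D=e−e_prev≈0.322534; u=1/4·0.164078+5/4·(-0.992141)+1·0.322534≈-0.876624; next y=3/10·(-1.164078)+1/2·(-0.876624)≈-0.787535
n=14: y≈-0.787535, sp=-1, e=sp−y≈-0.212465; I≈-1.204606, D=e−e_prev≈-0.376543; u=1/4·(-0.212465)+5/4·(-1.204606)+1·(-0.376543)≈-1.935417; next y=3/10·(-0.787535)+1/2·(-1.935417)≈-1.203969

0 4 10.000 0.000
1 4 -1.500 5.000
2 -1 0.375 0.750
3 -1 -0.219 0.413
4 -1 -1.327 0.014
5 -1 -1.309 -0.659
6 -1 -1.926 -0.852
7 -1 -1.388 -1.218
8 -1 -1.878 -1.060
9 -1 -1.151 -1.257
10 -1 -1.788 -0.953
11 -1 -0.975 -1.180
12 -1 -1.823 -0.842
13 -1 -0.877 -1.164
14 -1 -1.935 -0.788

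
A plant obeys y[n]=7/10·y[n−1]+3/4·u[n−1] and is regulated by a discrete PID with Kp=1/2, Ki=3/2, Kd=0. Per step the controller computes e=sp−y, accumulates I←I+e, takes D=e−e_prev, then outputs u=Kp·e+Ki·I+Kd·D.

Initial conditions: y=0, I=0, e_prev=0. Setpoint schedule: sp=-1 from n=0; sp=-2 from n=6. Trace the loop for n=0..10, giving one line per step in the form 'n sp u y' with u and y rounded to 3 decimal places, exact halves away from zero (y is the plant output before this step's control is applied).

(exact arithmetic carried between steps; '≈' marks a value shown rounded to 6 d.p. or computed from one; I and e_prev carry over from the previous line; the table rounds u and y to 3 d.p., halves away from zero)
n=0: y=0, sp=-1, e=sp−y=-1; I=-1, D=e−e_prev=-1; u=1/2·(-1)+3/2·(-1)+0·(-1)=-2; next y=7/10·0+3/4·(-2)=-1.5
n=1: y=-1.5, sp=-1, e=sp−y=0.5; I=-0.5, D=e−e_prev=1.5; u=1/2·0.5+3/2·(-0.5)+0·1.5=-0.5; next y=7/10·(-1.5)+3/4·(-0.5)=-1.425
n=2: y=-1.425, sp=-1, e=sp−y=0.425; I=-0.075, D=e−e_prev=-0.075; u=1/2·0.425+3/2·(-0.075)+0·(-0.075)=0.1; next y=7/10·(-1.425)+3/4·0.1=-0.9225
n=3: y=-0.9225, sp=-1, e=sp−y=-0.0775; I=-0.1525, D=e−e_prev=-0.5025; u=1/2·(-0.0775)+3/2·(-0.1525)+0·(-0.5025)=-0.2675; next y=7/10·(-0.9225)+3/4·(-0.2675)=-0.846375
n=4: y=-0.846375, sp=-1, e=sp−y=-0.153625; I=-0.306125, D=e−e_prev=-0.076125; u=1/2·(-0.153625)+3/2·(-0.306125)+0·(-0.076125)=-0.536; next y=7/10·(-0.846375)+3/4·(-0.536)≈-0.994463
n=5: y≈-0.994463, sp=-1, e=sp−y≈-0.005538; I≈-0.311663, D=e−e_prev≈0.148088; u=1/2·(-0.005538)+3/2·(-0.311663)+0·0.148088≈-0.470263; next y=7/10·(-0.994463)+3/4·(-0.470263)≈-1.048821
n=6: y≈-1.048821, sp=-2, e=sp−y≈-0.951179; I≈-1.262842, D=e−e_prev≈-0.945642; u=1/2·(-0.951179)+3/2·(-1.262842)+0·(-0.945642)≈-2.369853; next y=7/10·(-1.048821)+3/4·(-2.369853)≈-2.511564
n=7: y≈-2.511564, sp=-2, e=sp−y≈0.511564; I≈-0.751278, D=e−e_prev≈1.462743; u=1/2·0.511564+3/2·(-0.751278)+0·1.462743≈-0.871135; next y=7/10·(-2.511564)+3/4·(-0.871135)≈-2.411446
n=8: y≈-2.411446, sp=-2, e=sp−y≈0.411446; I≈-0.339832, D=e−e_prev≈-0.100118; u=1/2·0.411446+3/2·(-0.339832)+0·(-0.100118)≈-0.304025; next y=7/10·(-2.411446)+3/4·(-0.304025)≈-1.916031
n=9: y≈-1.916031, sp=-2, e=sp−y≈-0.083969; I≈-0.423801, D=e−e_prev≈-0.495415; u=1/2·(-0.083969)+3/2·(-0.423801)+0·(-0.495415)≈-0.677686; next y=7/10·(-1.916031)+3/4·(-0.677686)≈-1.849486
n=10: y≈-1.849486, sp=-2, e=sp−y≈-0.150514; I≈-0.574315, D=e−e_prev≈-0.066545; u=1/2·(-0.150514)+3/2·(-0.574315)+0·(-0.066545)≈-0.936729; next y=7/10·(-1.849486)+3/4·(-0.936729)≈-1.997187

0 -1 -2.000 0.000
1 -1 -0.500 -1.500
2 -1 0.100 -1.425
3 -1 -0.268 -0.923
4 -1 -0.536 -0.846
5 -1 -0.470 -0.994
6 -2 -2.370 -1.049
7 -2 -0.871 -2.512
8 -2 -0.304 -2.411
9 -2 -0.678 -1.916
10 -2 -0.937 -1.849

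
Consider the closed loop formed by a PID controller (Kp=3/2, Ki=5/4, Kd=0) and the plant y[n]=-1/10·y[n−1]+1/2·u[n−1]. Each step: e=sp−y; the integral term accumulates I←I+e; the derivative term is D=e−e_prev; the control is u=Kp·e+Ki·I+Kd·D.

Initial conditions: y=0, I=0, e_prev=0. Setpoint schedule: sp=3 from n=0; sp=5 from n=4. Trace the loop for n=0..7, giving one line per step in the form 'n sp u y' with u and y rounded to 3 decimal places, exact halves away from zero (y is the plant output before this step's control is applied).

0 3 8.250 0.000
1 3 0.656 4.125
2 3 10.826 -0.084
3 3 -0.459 5.421
4 5 19.045 -0.772
5 5 -2.262 9.600
6 5 24.138 -2.091
7 5 -6.513 12.278

(exact arithmetic carried between steps; '≈' marks a value shown rounded to 6 d.p. or computed from one; I and e_prev carry over from the previous line; the table rounds u and y to 3 d.p., halves away from zero)
n=0: y=0, sp=3, e=sp−y=3; I=3, D=e−e_prev=3; u=3/2·3+5/4·3+0·3=8.25; next y=-1/10·0+1/2·8.25=4.125
n=1: y=4.125, sp=3, e=sp−y=-1.125; I=1.875, D=e−e_prev=-4.125; u=3/2·(-1.125)+5/4·1.875+0·(-4.125)=0.65625; next y=-1/10·4.125+1/2·0.65625=-0.084375
n=2: y=-0.084375, sp=3, e=sp−y=3.084375; I=4.959375, D=e−e_prev=4.209375; u=3/2·3.084375+5/4·4.959375+0·4.209375≈10.825781; next y=-1/10·(-0.084375)+1/2·10.825781≈5.421328
n=3: y≈5.421328, sp=3, e=sp−y≈-2.421328; I≈2.538047, D=e−e_prev≈-5.505703; u=3/2·(-2.421328)+5/4·2.538047+0·(-5.505703)≈-0.459434; next y=-1/10·5.421328+1/2·(-0.459434)≈-0.771850
n=4: y≈-0.771850, sp=5, e=sp−y≈5.771850; I≈8.309896, D=e−e_prev≈8.193178; u=3/2·5.771850+5/4·8.309896+0·8.193178≈19.045145; next y=-1/10·(-0.771850)+1/2·19.045145≈9.599757
n=5: y≈9.599757, sp=5, e=sp−y≈-4.599757; I≈3.710139, D=e−e_prev≈-10.371607; u=3/2·(-4.599757)+5/4·3.710139+0·(-10.371607)≈-2.261962; next y=-1/10·9.599757+1/2·(-2.261962)≈-2.090957
n=6: y≈-2.090957, sp=5, e=sp−y≈7.090957; I≈10.801096, D=e−e_prev≈11.690714; u=3/2·7.090957+5/4·10.801096+0·11.690714≈24.137805; next y=-1/10·(-2.090957)+1/2·24.137805≈12.277998
n=7: y≈12.277998, sp=5, e=sp−y≈-7.277998; I≈3.523098, D=e−e_prev≈-14.368955; u=3/2·(-7.277998)+5/4·3.523098+0·(-14.368955)≈-6.513126; next y=-1/10·12.277998+1/2·(-6.513126)≈-4.484363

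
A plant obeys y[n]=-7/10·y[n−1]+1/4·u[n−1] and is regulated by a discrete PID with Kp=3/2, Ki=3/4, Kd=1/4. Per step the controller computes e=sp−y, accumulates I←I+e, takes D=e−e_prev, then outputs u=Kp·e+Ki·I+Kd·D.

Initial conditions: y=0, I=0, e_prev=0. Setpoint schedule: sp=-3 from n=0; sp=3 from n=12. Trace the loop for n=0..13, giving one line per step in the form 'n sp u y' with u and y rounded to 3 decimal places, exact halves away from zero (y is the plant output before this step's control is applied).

0 -3 -7.500 0.000
1 -3 -4.313 -1.875
2 -3 -10.898 0.234
3 -3 -4.989 -2.889
4 -3 -15.012 0.775
5 -3 -4.252 -4.295
6 -3 -20.146 1.944
7 -3 -1.442 -6.397
8 -3 -27.266 4.117
9 -3 4.565 -9.699
10 -3 -37.937 7.930
11 -3 15.687 -15.036
12 3 -39.733 14.447
13 3 43.784 -20.046

(exact arithmetic carried between steps; '≈' marks a value shown rounded to 6 d.p. or computed from one; I and e_prev carry over from the previous line; the table rounds u and y to 3 d.p., halves away from zero)
n=0: y=0, sp=-3, e=sp−y=-3; I=-3, D=e−e_prev=-3; u=3/2·(-3)+3/4·(-3)+1/4·(-3)=-7.5; next y=-7/10·0+1/4·(-7.5)=-1.875
n=1: y=-1.875, sp=-3, e=sp−y=-1.125; I=-4.125, D=e−e_prev=1.875; u=3/2·(-1.125)+3/4·(-4.125)+1/4·1.875=-4.3125; next y=-7/10·(-1.875)+1/4·(-4.3125)=0.234375
n=2: y=0.234375, sp=-3, e=sp−y=-3.234375; I=-7.359375, D=e−e_prev=-2.109375; u=3/2·(-3.234375)+3/4·(-7.359375)+1/4·(-2.109375)≈-10.898438; next y=-7/10·0.234375+1/4·(-10.898438)≈-2.888672
n=3: y≈-2.888672, sp=-3, e=sp−y≈-0.111328; I≈-7.470703, D=e−e_prev≈3.123047; u=3/2·(-0.111328)+3/4·(-7.470703)+1/4·3.123047≈-4.989258; next y=-7/10·(-2.888672)+1/4·(-4.989258)≈0.774756
n=4: y≈0.774756, sp=-3, e=sp−y≈-3.774756; I≈-11.245459, D=e−e_prev≈-3.663428; u=3/2·(-3.774756)+3/4·(-11.245459)+1/4·(-3.663428)≈-15.012085; next y=-7/10·0.774756+1/4·(-15.012085)≈-4.295350
n=5: y≈-4.295350, sp=-3, e=sp−y≈1.295350; I≈-9.950109, D=e−e_prev≈5.070106; u=3/2·1.295350+3/4·(-9.950109)+1/4·5.070106≈-4.252029; next y=-7/10·(-4.295350)+1/4·(-4.252029)≈1.943738
n=6: y≈1.943738, sp=-3, e=sp−y≈-4.943738; I≈-14.893847, D=e−e_prev≈-6.239088; u=3/2·(-4.943738)+3/4·(-14.893847)+1/4·(-6.239088)≈-20.145764; next y=-7/10·1.943738+1/4·(-20.145764)≈-6.397057
n=7: y≈-6.397057, sp=-3, e=sp−y≈3.397057; I≈-11.496789, D=e−e_prev≈8.340795; u=3/2·3.397057+3/4·(-11.496789)+1/4·8.340795≈-1.441807; next y=-7/10·(-6.397057)+1/4·(-1.441807)≈4.117489
n=8: y≈4.117489, sp=-3, e=sp−y≈-7.117489; I≈-18.614278, D=e−e_prev≈-10.514546; u=3/2·(-7.117489)+3/4·(-18.614278)+1/4·(-10.514546)≈-27.265577; next y=-7/10·4.117489+1/4·(-27.265577)≈-9.698636
n=9: y≈-9.698636, sp=-3, e=sp−y≈6.698636; I≈-11.915641, D=e−e_prev≈13.816125; u=3/2·6.698636+3/4·(-11.915641)+1/4·13.816125≈4.565255; next y=-7/10·(-9.698636)+1/4·4.565255≈7.930359
n=10: y≈7.930359, sp=-3, e=sp−y≈-10.930359; I≈-22.846000, D=e−e_prev≈-17.628995; u=3/2·(-10.930359)+3/4·(-22.846000)+1/4·(-17.628995)≈-37.937288; next y=-7/10·7.930359+1/4·(-37.937288)≈-15.035573
n=11: y≈-15.035573, sp=-3, e=sp−y≈12.035573; I≈-10.810427, D=e−e_prev≈22.965933; u=3/2·12.035573+3/4·(-10.810427)+1/4·22.965933≈15.687023; next y=-7/10·(-15.035573)+1/4·15.687023≈14.446657
n=12: y≈14.446657, sp=3, e=sp−y≈-11.446657; I≈-22.257084, D=e−e_prev≈-23.482230; u=3/2·(-11.446657)+3/4·(-22.257084)+1/4·(-23.482230)≈-39.733356; next y=-7/10·14.446657+1/4·(-39.733356)≈-20.045999
n=13: y≈-20.045999, sp=3, e=sp−y≈23.045999; I≈0.788915, D=e−e_prev≈34.492656; u=3/2·23.045999+3/4·0.788915+1/4·34.492656≈43.783849; next y=-7/10·(-20.045999)+1/4·43.783849≈24.978162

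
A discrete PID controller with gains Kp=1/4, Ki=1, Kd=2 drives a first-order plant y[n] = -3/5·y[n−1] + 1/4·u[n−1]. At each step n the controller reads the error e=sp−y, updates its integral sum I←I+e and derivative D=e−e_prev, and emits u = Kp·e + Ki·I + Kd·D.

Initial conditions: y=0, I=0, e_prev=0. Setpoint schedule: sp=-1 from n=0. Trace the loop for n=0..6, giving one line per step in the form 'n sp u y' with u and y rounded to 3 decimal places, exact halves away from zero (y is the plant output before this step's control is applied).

0 -1 -3.250 0.000
1 -1 0.391 -0.813
2 -1 -5.964 0.585
3 -1 3.135 -1.842
4 -1 -13.004 1.889
5 -1 11.958 -4.384
6 -1 -29.719 5.620

(exact arithmetic carried between steps; '≈' marks a value shown rounded to 6 d.p. or computed from one; I and e_prev carry over from the previous line; the table rounds u and y to 3 d.p., halves away from zero)
n=0: y=0, sp=-1, e=sp−y=-1; I=-1, D=e−e_prev=-1; u=1/4·(-1)+1·(-1)+2·(-1)=-3.25; next y=-3/5·0+1/4·(-3.25)=-0.8125
n=1: y=-0.8125, sp=-1, e=sp−y=-0.1875; I=-1.1875, D=e−e_prev=0.8125; u=1/4·(-0.1875)+1·(-1.1875)+2·0.8125=0.390625; next y=-3/5·(-0.8125)+1/4·0.390625≈0.585156
n=2: y≈0.585156, sp=-1, e=sp−y≈-1.585156; I≈-2.772656, D=e−e_prev≈-1.397656; u=1/4·(-1.585156)+1·(-2.772656)+2·(-1.397656)≈-5.964258; next y=-3/5·0.585156+1/4·(-5.964258)≈-1.842158
n=3: y≈-1.842158, sp=-1, e=sp−y≈0.842158; I≈-1.930498, D=e−e_prev≈2.427314; u=1/4·0.842158+1·(-1.930498)+2·2.427314≈3.134670; next y=-3/5·(-1.842158)+1/4·3.134670≈1.888963
n=4: y≈1.888963, sp=-1, e=sp−y≈-2.888963; I≈-4.819461, D=e−e_prev≈-3.731121; u=1/4·(-2.888963)+1·(-4.819461)+2·(-3.731121)≈-13.003943; next y=-3/5·1.888963+1/4·(-13.003943)≈-4.384363
n=5: y≈-4.384363, sp=-1, e=sp−y≈3.384363; I≈-1.435097, D=e−e_prev≈6.273326; u=1/4·3.384363+1·(-1.435097)+2·6.273326≈11.957645; next y=-3/5·(-4.384363)+1/4·11.957645≈5.620029
n=6: y≈5.620029, sp=-1, e=sp−y≈-6.620029; I≈-8.055127, D=e−e_prev≈-10.004392; u=1/4·(-6.620029)+1·(-8.055127)+2·(-10.004392)≈-29.718918; next y=-3/5·5.620029+1/4·(-29.718918)≈-10.801747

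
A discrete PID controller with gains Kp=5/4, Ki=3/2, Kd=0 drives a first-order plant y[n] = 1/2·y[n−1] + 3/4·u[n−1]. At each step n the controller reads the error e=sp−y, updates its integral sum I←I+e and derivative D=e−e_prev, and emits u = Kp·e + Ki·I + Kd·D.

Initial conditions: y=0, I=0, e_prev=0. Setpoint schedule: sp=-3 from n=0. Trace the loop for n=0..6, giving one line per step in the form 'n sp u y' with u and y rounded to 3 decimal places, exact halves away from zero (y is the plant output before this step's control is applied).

0 -3 -8.250 0.000
1 -3 4.266 -6.188
2 -3 -8.259 0.105
3 -3 4.262 -6.141
4 -3 -8.260 0.126
5 -3 4.261 -6.133
6 -3 -8.261 0.130

(exact arithmetic carried between steps; '≈' marks a value shown rounded to 6 d.p. or computed from one; I and e_prev carry over from the previous line; the table rounds u and y to 3 d.p., halves away from zero)
n=0: y=0, sp=-3, e=sp−y=-3; I=-3, D=e−e_prev=-3; u=5/4·(-3)+3/2·(-3)+0·(-3)=-8.25; next y=1/2·0+3/4·(-8.25)=-6.1875
n=1: y=-6.1875, sp=-3, e=sp−y=3.1875; I=0.1875, D=e−e_prev=6.1875; u=5/4·3.1875+3/2·0.1875+0·6.1875=4.265625; next y=1/2·(-6.1875)+3/4·4.265625≈0.105469
n=2: y≈0.105469, sp=-3, e=sp−y≈-3.105469; I≈-2.917969, D=e−e_prev≈-6.292969; u=5/4·(-3.105469)+3/2·(-2.917969)+0·(-6.292969)≈-8.258789; next y=1/2·0.105469+3/4·(-8.258789)≈-6.141357
n=3: y≈-6.141357, sp=-3, e=sp−y≈3.141357; I≈0.223389, D=e−e_prev≈6.246826; u=5/4·3.141357+3/2·0.223389+0·6.246826≈4.261780; next y=1/2·(-6.141357)+3/4·4.261780≈0.125656
n=4: y≈0.125656, sp=-3, e=sp−y≈-3.125656; I≈-2.902267, D=e−e_prev≈-6.267014; u=5/4·(-3.125656)+3/2·(-2.902267)+0·(-6.267014)≈-8.260471; next y=1/2·0.125656+3/4·(-8.260471)≈-6.132525
n=5: y≈-6.132525, sp=-3, e=sp−y≈3.132525; I≈0.230258, D=e−e_prev≈6.258182; u=5/4·3.132525+3/2·0.230258+0·6.258182≈4.261044; next y=1/2·(-6.132525)+3/4·4.261044≈0.129520
n=6: y≈0.129520, sp=-3, e=sp−y≈-3.129520; I≈-2.899262, D=e−e_prev≈-6.262046; u=5/4·(-3.129520)+3/2·(-2.899262)+0·(-6.262046)≈-8.260793; next y=1/2·0.129520+3/4·(-8.260793)≈-6.130835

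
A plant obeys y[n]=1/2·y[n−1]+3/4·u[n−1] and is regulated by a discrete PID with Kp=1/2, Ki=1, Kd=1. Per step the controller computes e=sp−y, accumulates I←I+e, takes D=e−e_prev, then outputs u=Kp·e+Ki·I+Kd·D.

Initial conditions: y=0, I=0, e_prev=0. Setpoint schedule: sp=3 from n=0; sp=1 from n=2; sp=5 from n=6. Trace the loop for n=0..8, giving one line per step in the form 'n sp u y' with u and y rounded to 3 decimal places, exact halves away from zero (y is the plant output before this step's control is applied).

(exact arithmetic carried between steps; '≈' marks a value shown rounded to 6 d.p. or computed from one; I and e_prev carry over from the previous line; the table rounds u and y to 3 d.p., halves away from zero)
n=0: y=0, sp=3, e=sp−y=3; I=3, D=e−e_prev=3; u=1/2·3+1·3+1·3=7.5; next y=1/2·0+3/4·7.5=5.625
n=1: y=5.625, sp=3, e=sp−y=-2.625; I=0.375, D=e−e_prev=-5.625; u=1/2·(-2.625)+1·0.375+1·(-5.625)=-6.5625; next y=1/2·5.625+3/4·(-6.5625)=-2.109375
n=2: y=-2.109375, sp=1, e=sp−y=3.109375; I=3.484375, D=e−e_prev=5.734375; u=1/2·3.109375+1·3.484375+1·5.734375≈10.773438; next y=1/2·(-2.109375)+3/4·10.773438≈7.025391
n=3: y≈7.025391, sp=1, e=sp−y≈-6.025391; I≈-2.541016, D=e−e_prev≈-9.134766; u=1/2·(-6.025391)+1·(-2.541016)+1·(-9.134766)≈-14.688477; next y=1/2·7.025391+3/4·(-14.688477)≈-7.503662
n=4: y≈-7.503662, sp=1, e=sp−y≈8.503662; I≈5.962646, D=e−e_prev≈14.529053; u=1/2·8.503662+1·5.962646+1·14.529053≈24.743530; next y=1/2·(-7.503662)+3/4·24.743530≈14.805817
n=5: y≈14.805817, sp=1, e=sp−y≈-13.805817; I≈-7.843170, D=e−e_prev≈-22.309479; u=1/2·(-13.805817)+1·(-7.843170)+1·(-22.309479)≈-37.055557; next y=1/2·14.805817+3/4·(-37.055557)≈-20.388760
n=6: y≈-20.388760, sp=5, e=sp−y≈25.388760; I≈17.545589, D=e−e_prev≈39.194576; u=1/2·25.388760+1·17.545589+1·39.194576≈69.434546; next y=1/2·(-20.388760)+3/4·69.434546≈41.881529
n=7: y≈41.881529, sp=5, e=sp−y≈-36.881529; I≈-19.335940, D=e−e_prev≈-62.270289; u=1/2·(-36.881529)+1·(-19.335940)+1·(-62.270289)≈-100.046993; next y=1/2·41.881529+3/4·(-100.046993)≈-54.094480
n=8: y≈-54.094480, sp=5, e=sp−y≈59.094480; I≈39.758541, D=e−e_prev≈95.976010; u=1/2·59.094480+1·39.758541+1·95.976010≈165.281791; next y=1/2·(-54.094480)+3/4·165.281791≈96.914103

0 3 7.500 0.000
1 3 -6.563 5.625
2 1 10.773 -2.109
3 1 -14.688 7.025
4 1 24.744 -7.504
5 1 -37.056 14.806
6 5 69.435 -20.389
7 5 -100.047 41.882
8 5 165.282 -54.094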